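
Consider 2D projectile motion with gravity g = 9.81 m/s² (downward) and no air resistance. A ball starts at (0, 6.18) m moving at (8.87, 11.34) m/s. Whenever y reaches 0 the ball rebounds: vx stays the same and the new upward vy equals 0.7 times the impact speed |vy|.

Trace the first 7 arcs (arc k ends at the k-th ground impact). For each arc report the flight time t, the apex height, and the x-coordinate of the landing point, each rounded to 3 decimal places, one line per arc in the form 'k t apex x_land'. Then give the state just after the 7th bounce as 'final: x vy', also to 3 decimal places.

Arc 1: start y=6.180, vy=11.340 → t=2.767, apex=12.734, x_land=24.545, impact vy=-15.807
  bounce: vy ← 0.7·15.807 = 11.065
Arc 2: start y=0.000, vy=11.065 → t=2.256, apex=6.240, x_land=44.554, impact vy=-11.065
  bounce: vy ← 0.7·11.065 = 7.745
Arc 3: start y=0.000, vy=7.745 → t=1.579, apex=3.058, x_land=58.560, impact vy=-7.745
  bounce: vy ← 0.7·7.745 = 5.422
Arc 4: start y=0.000, vy=5.422 → t=1.105, apex=1.498, x_land=68.365, impact vy=-5.422
  bounce: vy ← 0.7·5.422 = 3.795
Arc 5: start y=0.000, vy=3.795 → t=0.774, apex=0.734, x_land=75.228, impact vy=-3.795
  bounce: vy ← 0.7·3.795 = 2.657
Arc 6: start y=0.000, vy=2.657 → t=0.542, apex=0.360, x_land=80.032, impact vy=-2.657
  bounce: vy ← 0.7·2.657 = 1.860
Arc 7: start y=0.000, vy=1.860 → t=0.379, apex=0.176, x_land=83.394, impact vy=-1.860
  bounce: vy ← 0.7·1.860 = 1.302

1 2.767 12.734 24.545
2 2.256 6.240 44.554
3 1.579 3.058 58.560
4 1.105 1.498 68.365
5 0.774 0.734 75.228
6 0.542 0.360 80.032
7 0.379 0.176 83.394
final: 83.394 1.302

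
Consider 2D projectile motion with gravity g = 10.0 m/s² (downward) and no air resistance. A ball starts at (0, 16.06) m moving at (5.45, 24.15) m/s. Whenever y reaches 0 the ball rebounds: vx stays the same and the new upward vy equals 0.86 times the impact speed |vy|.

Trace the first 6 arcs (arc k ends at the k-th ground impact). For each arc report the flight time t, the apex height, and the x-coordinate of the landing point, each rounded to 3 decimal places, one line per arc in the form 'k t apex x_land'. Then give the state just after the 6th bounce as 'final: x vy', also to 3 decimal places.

1 5.422 45.221 29.552
2 5.173 33.446 57.743
3 4.448 24.736 81.987
4 3.826 18.295 102.837
5 3.290 13.531 120.768
6 2.829 10.008 136.189
final: 136.189 12.167

Arc 1: start y=16.060, vy=24.150 → t=5.422, apex=45.221, x_land=29.552, impact vy=-30.074
  bounce: vy ← 0.86·30.074 = 25.863
Arc 2: start y=0.000, vy=25.863 → t=5.173, apex=33.446, x_land=57.743, impact vy=-25.863
  bounce: vy ← 0.86·25.863 = 22.242
Arc 3: start y=0.000, vy=22.242 → t=4.448, apex=24.736, x_land=81.987, impact vy=-22.242
  bounce: vy ← 0.86·22.242 = 19.129
Arc 4: start y=0.000, vy=19.129 → t=3.826, apex=18.295, x_land=102.837, impact vy=-19.129
  bounce: vy ← 0.86·19.129 = 16.451
Arc 5: start y=0.000, vy=16.451 → t=3.290, apex=13.531, x_land=120.768, impact vy=-16.451
  bounce: vy ← 0.86·16.451 = 14.147
Arc 6: start y=0.000, vy=14.147 → t=2.829, apex=10.008, x_land=136.189, impact vy=-14.147
  bounce: vy ← 0.86·14.147 = 12.167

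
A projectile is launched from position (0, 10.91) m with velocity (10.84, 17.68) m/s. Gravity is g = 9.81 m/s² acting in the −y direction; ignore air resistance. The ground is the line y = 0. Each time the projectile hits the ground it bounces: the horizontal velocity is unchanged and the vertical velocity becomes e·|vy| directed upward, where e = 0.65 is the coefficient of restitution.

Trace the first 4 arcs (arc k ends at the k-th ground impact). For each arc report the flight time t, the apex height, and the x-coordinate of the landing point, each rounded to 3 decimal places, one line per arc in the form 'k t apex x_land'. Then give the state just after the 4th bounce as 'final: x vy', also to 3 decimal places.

Arc 1: start y=10.910, vy=17.680 → t=4.142, apex=26.842, x_land=44.894, impact vy=-22.949
  bounce: vy ← 0.65·22.949 = 14.917
Arc 2: start y=0.000, vy=14.917 → t=3.041, apex=11.341, x_land=77.860, impact vy=-14.917
  bounce: vy ← 0.65·14.917 = 9.696
Arc 3: start y=0.000, vy=9.696 → t=1.977, apex=4.791, x_land=99.287, impact vy=-9.696
  bounce: vy ← 0.65·9.696 = 6.302
Arc 4: start y=0.000, vy=6.302 → t=1.285, apex=2.024, x_land=113.215, impact vy=-6.302
  bounce: vy ← 0.65·6.302 = 4.096

1 4.142 26.842 44.894
2 3.041 11.341 77.860
3 1.977 4.791 99.287
4 1.285 2.024 113.215
final: 113.215 4.096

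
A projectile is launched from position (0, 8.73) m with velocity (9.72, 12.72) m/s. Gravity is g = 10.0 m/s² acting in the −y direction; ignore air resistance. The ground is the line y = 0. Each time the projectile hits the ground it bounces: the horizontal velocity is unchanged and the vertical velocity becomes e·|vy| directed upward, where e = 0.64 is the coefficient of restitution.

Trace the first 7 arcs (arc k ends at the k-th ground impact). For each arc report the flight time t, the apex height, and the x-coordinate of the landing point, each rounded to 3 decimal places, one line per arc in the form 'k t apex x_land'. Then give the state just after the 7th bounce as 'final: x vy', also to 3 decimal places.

1 3.106 16.820 30.191
2 2.348 6.889 53.011
3 1.503 2.822 67.615
4 0.962 1.156 76.962
5 0.615 0.473 82.944
6 0.394 0.194 86.772
7 0.252 0.079 89.223
final: 89.223 0.807

Arc 1: start y=8.730, vy=12.720 → t=3.106, apex=16.820, x_land=30.191, impact vy=-18.341
  bounce: vy ← 0.64·18.341 = 11.738
Arc 2: start y=0.000, vy=11.738 → t=2.348, apex=6.889, x_land=53.011, impact vy=-11.738
  bounce: vy ← 0.64·11.738 = 7.513
Arc 3: start y=0.000, vy=7.513 → t=1.503, apex=2.822, x_land=67.615, impact vy=-7.513
  bounce: vy ← 0.64·7.513 = 4.808
Arc 4: start y=0.000, vy=4.808 → t=0.962, apex=1.156, x_land=76.962, impact vy=-4.808
  bounce: vy ← 0.64·4.808 = 3.077
Arc 5: start y=0.000, vy=3.077 → t=0.615, apex=0.473, x_land=82.944, impact vy=-3.077
  bounce: vy ← 0.64·3.077 = 1.969
Arc 6: start y=0.000, vy=1.969 → t=0.394, apex=0.194, x_land=86.772, impact vy=-1.969
  bounce: vy ← 0.64·1.969 = 1.260
Arc 7: start y=0.000, vy=1.260 → t=0.252, apex=0.079, x_land=89.223, impact vy=-1.260
  bounce: vy ← 0.64·1.260 = 0.807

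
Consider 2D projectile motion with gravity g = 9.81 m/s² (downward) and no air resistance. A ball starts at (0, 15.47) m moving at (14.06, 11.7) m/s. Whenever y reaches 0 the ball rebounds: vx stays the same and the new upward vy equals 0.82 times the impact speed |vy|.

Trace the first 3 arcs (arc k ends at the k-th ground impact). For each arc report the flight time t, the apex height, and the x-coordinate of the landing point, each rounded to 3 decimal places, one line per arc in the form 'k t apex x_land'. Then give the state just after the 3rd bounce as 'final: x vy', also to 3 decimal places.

1 3.332 22.447 46.847
2 3.508 15.093 96.174
3 2.877 10.149 136.623
final: 136.623 11.571

Arc 1: start y=15.470, vy=11.700 → t=3.332, apex=22.447, x_land=46.847, impact vy=-20.986
  bounce: vy ← 0.82·20.986 = 17.209
Arc 2: start y=0.000, vy=17.209 → t=3.508, apex=15.093, x_land=96.174, impact vy=-17.209
  bounce: vy ← 0.82·17.209 = 14.111
Arc 3: start y=0.000, vy=14.111 → t=2.877, apex=10.149, x_land=136.623, impact vy=-14.111
  bounce: vy ← 0.82·14.111 = 11.571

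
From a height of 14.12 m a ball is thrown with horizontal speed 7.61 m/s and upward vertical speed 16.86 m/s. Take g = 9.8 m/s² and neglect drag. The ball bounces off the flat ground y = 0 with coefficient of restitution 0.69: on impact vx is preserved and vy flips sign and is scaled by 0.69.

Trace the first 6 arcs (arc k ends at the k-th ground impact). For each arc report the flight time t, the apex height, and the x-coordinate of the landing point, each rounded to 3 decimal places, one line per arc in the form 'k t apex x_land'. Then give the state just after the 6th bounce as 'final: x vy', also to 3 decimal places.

1 4.137 28.623 31.485
2 3.335 13.627 56.867
3 2.301 6.488 74.380
4 1.588 3.089 86.465
5 1.096 1.471 94.803
6 0.756 0.700 100.556
final: 100.556 2.556

Arc 1: start y=14.120, vy=16.860 → t=4.137, apex=28.623, x_land=31.485, impact vy=-23.686
  bounce: vy ← 0.69·23.686 = 16.343
Arc 2: start y=0.000, vy=16.343 → t=3.335, apex=13.627, x_land=56.867, impact vy=-16.343
  bounce: vy ← 0.69·16.343 = 11.277
Arc 3: start y=0.000, vy=11.277 → t=2.301, apex=6.488, x_land=74.380, impact vy=-11.277
  bounce: vy ← 0.69·11.277 = 7.781
Arc 4: start y=0.000, vy=7.781 → t=1.588, apex=3.089, x_land=86.465, impact vy=-7.781
  bounce: vy ← 0.69·7.781 = 5.369
Arc 5: start y=0.000, vy=5.369 → t=1.096, apex=1.471, x_land=94.803, impact vy=-5.369
  bounce: vy ← 0.69·5.369 = 3.705
Arc 6: start y=0.000, vy=3.705 → t=0.756, apex=0.700, x_land=100.556, impact vy=-3.705
  bounce: vy ← 0.69·3.705 = 2.556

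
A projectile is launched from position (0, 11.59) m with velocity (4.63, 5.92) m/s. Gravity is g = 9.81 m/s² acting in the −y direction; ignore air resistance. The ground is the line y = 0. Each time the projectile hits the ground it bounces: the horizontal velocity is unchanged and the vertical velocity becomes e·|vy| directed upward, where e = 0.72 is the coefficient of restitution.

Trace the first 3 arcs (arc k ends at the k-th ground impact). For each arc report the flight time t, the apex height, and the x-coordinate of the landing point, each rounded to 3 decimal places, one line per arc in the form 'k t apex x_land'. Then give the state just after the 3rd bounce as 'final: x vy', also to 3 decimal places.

Arc 1: start y=11.590, vy=5.920 → t=2.255, apex=13.376, x_land=10.440, impact vy=-16.200
  bounce: vy ← 0.72·16.200 = 11.664
Arc 2: start y=0.000, vy=11.664 → t=2.378, apex=6.934, x_land=21.450, impact vy=-11.664
  bounce: vy ← 0.72·11.664 = 8.398
Arc 3: start y=0.000, vy=8.398 → t=1.712, apex=3.595, x_land=29.377, impact vy=-8.398
  bounce: vy ← 0.72·8.398 = 6.047

1 2.255 13.376 10.440
2 2.378 6.934 21.450
3 1.712 3.595 29.377
final: 29.377 6.047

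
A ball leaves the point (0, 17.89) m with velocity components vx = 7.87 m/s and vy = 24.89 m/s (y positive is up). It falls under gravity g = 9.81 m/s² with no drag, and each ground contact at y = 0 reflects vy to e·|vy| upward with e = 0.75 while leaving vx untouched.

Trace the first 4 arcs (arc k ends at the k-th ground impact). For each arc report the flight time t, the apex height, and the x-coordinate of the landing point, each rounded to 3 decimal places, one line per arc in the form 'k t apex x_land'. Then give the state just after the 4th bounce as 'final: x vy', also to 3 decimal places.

1 5.713 49.466 44.960
2 4.763 27.824 82.449
3 3.573 15.651 110.565
4 2.679 8.804 131.652
final: 131.652 9.857

Arc 1: start y=17.890, vy=24.890 → t=5.713, apex=49.466, x_land=44.960, impact vy=-31.153
  bounce: vy ← 0.75·31.153 = 23.365
Arc 2: start y=0.000, vy=23.365 → t=4.763, apex=27.824, x_land=82.449, impact vy=-23.365
  bounce: vy ← 0.75·23.365 = 17.524
Arc 3: start y=0.000, vy=17.524 → t=3.573, apex=15.651, x_land=110.565, impact vy=-17.524
  bounce: vy ← 0.75·17.524 = 13.143
Arc 4: start y=0.000, vy=13.143 → t=2.679, apex=8.804, x_land=131.652, impact vy=-13.143
  bounce: vy ← 0.75·13.143 = 9.857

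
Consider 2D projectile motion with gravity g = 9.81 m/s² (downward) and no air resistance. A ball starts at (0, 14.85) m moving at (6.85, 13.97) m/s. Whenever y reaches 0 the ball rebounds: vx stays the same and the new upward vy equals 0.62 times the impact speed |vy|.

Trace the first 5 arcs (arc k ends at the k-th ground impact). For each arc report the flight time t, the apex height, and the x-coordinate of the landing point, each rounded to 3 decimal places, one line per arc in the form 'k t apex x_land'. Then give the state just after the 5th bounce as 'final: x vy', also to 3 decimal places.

Arc 1: start y=14.850, vy=13.970 → t=3.672, apex=24.797, x_land=25.157, impact vy=-22.057
  bounce: vy ← 0.62·22.057 = 13.675
Arc 2: start y=0.000, vy=13.675 → t=2.788, apex=9.532, x_land=44.255, impact vy=-13.675
  bounce: vy ← 0.62·13.675 = 8.479
Arc 3: start y=0.000, vy=8.479 → t=1.729, apex=3.664, x_land=56.096, impact vy=-8.479
  bounce: vy ← 0.62·8.479 = 5.257
Arc 4: start y=0.000, vy=5.257 → t=1.072, apex=1.408, x_land=63.437, impact vy=-5.257
  bounce: vy ← 0.62·5.257 = 3.259
Arc 5: start y=0.000, vy=3.259 → t=0.664, apex=0.541, x_land=67.989, impact vy=-3.259
  bounce: vy ← 0.62·3.259 = 2.021

1 3.672 24.797 25.157
2 2.788 9.532 44.255
3 1.729 3.664 56.096
4 1.072 1.408 63.437
5 0.664 0.541 67.989
final: 67.989 2.021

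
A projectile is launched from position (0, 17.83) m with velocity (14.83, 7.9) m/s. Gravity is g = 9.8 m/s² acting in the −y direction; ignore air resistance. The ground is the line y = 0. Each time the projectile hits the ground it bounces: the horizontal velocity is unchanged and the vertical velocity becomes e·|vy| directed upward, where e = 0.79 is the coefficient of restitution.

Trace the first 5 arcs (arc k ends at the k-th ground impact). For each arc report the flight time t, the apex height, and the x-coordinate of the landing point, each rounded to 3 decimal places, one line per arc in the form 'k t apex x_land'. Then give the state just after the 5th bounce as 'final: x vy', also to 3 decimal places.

Arc 1: start y=17.830, vy=7.900 → t=2.877, apex=21.014, x_land=42.666, impact vy=-20.295
  bounce: vy ← 0.79·20.295 = 16.033
Arc 2: start y=0.000, vy=16.033 → t=3.272, apex=13.115, x_land=91.190, impact vy=-16.033
  bounce: vy ← 0.79·16.033 = 12.666
Arc 3: start y=0.000, vy=12.666 → t=2.585, apex=8.185, x_land=129.524, impact vy=-12.666
  bounce: vy ← 0.79·12.666 = 10.006
Arc 4: start y=0.000, vy=10.006 → t=2.042, apex=5.108, x_land=159.808, impact vy=-10.006
  bounce: vy ← 0.79·10.006 = 7.905
Arc 5: start y=0.000, vy=7.905 → t=1.613, apex=3.188, x_land=183.732, impact vy=-7.905
  bounce: vy ← 0.79·7.905 = 6.245

1 2.877 21.014 42.666
2 3.272 13.115 91.190
3 2.585 8.185 129.524
4 2.042 5.108 159.808
5 1.613 3.188 183.732
final: 183.732 6.245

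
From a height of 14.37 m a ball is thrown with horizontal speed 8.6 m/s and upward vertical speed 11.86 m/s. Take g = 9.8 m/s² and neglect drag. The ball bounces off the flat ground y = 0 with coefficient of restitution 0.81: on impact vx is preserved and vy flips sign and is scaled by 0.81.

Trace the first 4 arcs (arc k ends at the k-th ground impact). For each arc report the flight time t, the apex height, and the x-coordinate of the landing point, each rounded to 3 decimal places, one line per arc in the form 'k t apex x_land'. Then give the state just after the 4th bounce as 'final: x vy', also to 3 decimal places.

1 3.307 21.547 28.442
2 3.397 14.137 57.656
3 2.752 9.275 81.321
4 2.229 6.085 100.488
final: 100.488 8.846

Arc 1: start y=14.370, vy=11.860 → t=3.307, apex=21.547, x_land=28.442, impact vy=-20.550
  bounce: vy ← 0.81·20.550 = 16.646
Arc 2: start y=0.000, vy=16.646 → t=3.397, apex=14.137, x_land=57.656, impact vy=-16.646
  bounce: vy ← 0.81·16.646 = 13.483
Arc 3: start y=0.000, vy=13.483 → t=2.752, apex=9.275, x_land=81.321, impact vy=-13.483
  bounce: vy ← 0.81·13.483 = 10.921
Arc 4: start y=0.000, vy=10.921 → t=2.229, apex=6.085, x_land=100.488, impact vy=-10.921
  bounce: vy ← 0.81·10.921 = 8.846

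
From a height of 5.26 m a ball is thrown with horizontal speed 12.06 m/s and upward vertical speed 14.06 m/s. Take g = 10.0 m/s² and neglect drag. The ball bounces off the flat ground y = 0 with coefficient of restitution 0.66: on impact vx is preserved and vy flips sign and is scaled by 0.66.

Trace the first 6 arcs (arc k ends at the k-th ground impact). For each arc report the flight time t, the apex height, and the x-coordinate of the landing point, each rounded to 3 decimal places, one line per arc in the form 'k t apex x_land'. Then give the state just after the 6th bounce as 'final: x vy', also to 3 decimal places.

Arc 1: start y=5.260, vy=14.060 → t=3.146, apex=15.144, x_land=37.945, impact vy=-17.404
  bounce: vy ← 0.66·17.404 = 11.486
Arc 2: start y=0.000, vy=11.486 → t=2.297, apex=6.597, x_land=65.650, impact vy=-11.486
  bounce: vy ← 0.66·11.486 = 7.581
Arc 3: start y=0.000, vy=7.581 → t=1.516, apex=2.874, x_land=83.935, impact vy=-7.581
  bounce: vy ← 0.66·7.581 = 5.003
Arc 4: start y=0.000, vy=5.003 → t=1.001, apex=1.252, x_land=96.004, impact vy=-5.003
  bounce: vy ← 0.66·5.003 = 3.302
Arc 5: start y=0.000, vy=3.302 → t=0.660, apex=0.545, x_land=103.969, impact vy=-3.302
  bounce: vy ← 0.66·3.302 = 2.180
Arc 6: start y=0.000, vy=2.180 → t=0.436, apex=0.238, x_land=109.226, impact vy=-2.180
  bounce: vy ← 0.66·2.180 = 1.438

1 3.146 15.144 37.945
2 2.297 6.597 65.650
3 1.516 2.874 83.935
4 1.001 1.252 96.004
5 0.660 0.545 103.969
6 0.436 0.238 109.226
final: 109.226 1.438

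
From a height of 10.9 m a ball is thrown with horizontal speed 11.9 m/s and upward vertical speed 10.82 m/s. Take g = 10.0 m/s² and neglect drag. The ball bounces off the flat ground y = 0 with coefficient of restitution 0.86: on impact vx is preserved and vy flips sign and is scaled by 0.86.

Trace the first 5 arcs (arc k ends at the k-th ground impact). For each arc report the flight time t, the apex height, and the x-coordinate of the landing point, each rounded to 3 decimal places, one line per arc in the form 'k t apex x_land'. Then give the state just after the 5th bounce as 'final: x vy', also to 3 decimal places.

1 2.912 16.754 34.659
2 3.148 12.391 72.125
3 2.708 9.164 104.347
4 2.329 6.778 132.057
5 2.003 5.013 155.888
final: 155.888 8.611

Arc 1: start y=10.900, vy=10.820 → t=2.912, apex=16.754, x_land=34.659, impact vy=-18.305
  bounce: vy ← 0.86·18.305 = 15.742
Arc 2: start y=0.000, vy=15.742 → t=3.148, apex=12.391, x_land=72.125, impact vy=-15.742
  bounce: vy ← 0.86·15.742 = 13.538
Arc 3: start y=0.000, vy=13.538 → t=2.708, apex=9.164, x_land=104.347, impact vy=-13.538
  bounce: vy ← 0.86·13.538 = 11.643
Arc 4: start y=0.000, vy=11.643 → t=2.329, apex=6.778, x_land=132.057, impact vy=-11.643
  bounce: vy ← 0.86·11.643 = 10.013
Arc 5: start y=0.000, vy=10.013 → t=2.003, apex=5.013, x_land=155.888, impact vy=-10.013
  bounce: vy ← 0.86·10.013 = 8.611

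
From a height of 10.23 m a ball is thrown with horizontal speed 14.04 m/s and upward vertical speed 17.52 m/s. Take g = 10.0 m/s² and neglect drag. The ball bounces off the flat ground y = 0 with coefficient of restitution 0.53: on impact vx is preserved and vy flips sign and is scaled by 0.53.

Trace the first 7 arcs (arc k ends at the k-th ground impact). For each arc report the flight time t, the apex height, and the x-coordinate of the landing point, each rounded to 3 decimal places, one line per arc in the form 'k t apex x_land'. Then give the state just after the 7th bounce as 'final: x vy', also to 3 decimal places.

1 4.014 25.578 56.353
2 2.397 7.185 90.013
3 1.271 2.018 107.853
4 0.673 0.567 117.308
5 0.357 0.159 122.320
6 0.189 0.045 124.976
7 0.100 0.013 126.383
final: 126.383 0.266

Arc 1: start y=10.230, vy=17.520 → t=4.014, apex=25.578, x_land=56.353, impact vy=-22.617
  bounce: vy ← 0.53·22.617 = 11.987
Arc 2: start y=0.000, vy=11.987 → t=2.397, apex=7.185, x_land=90.013, impact vy=-11.987
  bounce: vy ← 0.53·11.987 = 6.353
Arc 3: start y=0.000, vy=6.353 → t=1.271, apex=2.018, x_land=107.853, impact vy=-6.353
  bounce: vy ← 0.53·6.353 = 3.367
Arc 4: start y=0.000, vy=3.367 → t=0.673, apex=0.567, x_land=117.308, impact vy=-3.367
  bounce: vy ← 0.53·3.367 = 1.785
Arc 5: start y=0.000, vy=1.785 → t=0.357, apex=0.159, x_land=122.320, impact vy=-1.785
  bounce: vy ← 0.53·1.785 = 0.946
Arc 6: start y=0.000, vy=0.946 → t=0.189, apex=0.045, x_land=124.976, impact vy=-0.946
  bounce: vy ← 0.53·0.946 = 0.501
Arc 7: start y=0.000, vy=0.501 → t=0.100, apex=0.013, x_land=126.383, impact vy=-0.501
  bounce: vy ← 0.53·0.501 = 0.266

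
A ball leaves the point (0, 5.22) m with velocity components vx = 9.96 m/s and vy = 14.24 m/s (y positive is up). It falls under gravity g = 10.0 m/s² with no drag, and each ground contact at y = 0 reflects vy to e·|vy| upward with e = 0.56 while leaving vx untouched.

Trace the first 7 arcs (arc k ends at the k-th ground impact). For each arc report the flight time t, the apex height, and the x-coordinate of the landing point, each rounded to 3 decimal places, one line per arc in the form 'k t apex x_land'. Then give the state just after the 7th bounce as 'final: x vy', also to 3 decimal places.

1 3.177 15.359 31.639
2 1.963 4.817 51.191
3 1.099 1.510 62.139
4 0.616 0.474 68.270
5 0.345 0.149 71.704
6 0.193 0.047 73.627
7 0.108 0.015 74.703
final: 74.703 0.303

Arc 1: start y=5.220, vy=14.240 → t=3.177, apex=15.359, x_land=31.639, impact vy=-17.526
  bounce: vy ← 0.56·17.526 = 9.815
Arc 2: start y=0.000, vy=9.815 → t=1.963, apex=4.817, x_land=51.191, impact vy=-9.815
  bounce: vy ← 0.56·9.815 = 5.496
Arc 3: start y=0.000, vy=5.496 → t=1.099, apex=1.510, x_land=62.139, impact vy=-5.496
  bounce: vy ← 0.56·5.496 = 3.078
Arc 4: start y=0.000, vy=3.078 → t=0.616, apex=0.474, x_land=68.270, impact vy=-3.078
  bounce: vy ← 0.56·3.078 = 1.724
Arc 5: start y=0.000, vy=1.724 → t=0.345, apex=0.149, x_land=71.704, impact vy=-1.724
  bounce: vy ← 0.56·1.724 = 0.965
Arc 6: start y=0.000, vy=0.965 → t=0.193, apex=0.047, x_land=73.627, impact vy=-0.965
  bounce: vy ← 0.56·0.965 = 0.541
Arc 7: start y=0.000, vy=0.541 → t=0.108, apex=0.015, x_land=74.703, impact vy=-0.541
  bounce: vy ← 0.56·0.541 = 0.303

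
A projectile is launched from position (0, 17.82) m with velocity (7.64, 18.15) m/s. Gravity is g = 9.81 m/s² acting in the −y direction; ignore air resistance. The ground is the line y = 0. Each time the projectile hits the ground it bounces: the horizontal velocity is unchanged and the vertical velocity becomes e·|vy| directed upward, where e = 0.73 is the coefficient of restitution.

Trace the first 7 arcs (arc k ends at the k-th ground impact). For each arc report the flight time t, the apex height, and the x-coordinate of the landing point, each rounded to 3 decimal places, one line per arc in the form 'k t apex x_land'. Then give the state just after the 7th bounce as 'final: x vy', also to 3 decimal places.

Arc 1: start y=17.820, vy=18.150 → t=4.506, apex=34.610, x_land=34.430, impact vy=-26.059
  bounce: vy ← 0.73·26.059 = 19.023
Arc 2: start y=0.000, vy=19.023 → t=3.878, apex=18.444, x_land=64.059, impact vy=-19.023
  bounce: vy ← 0.73·19.023 = 13.887
Arc 3: start y=0.000, vy=13.887 → t=2.831, apex=9.829, x_land=85.689, impact vy=-13.887
  bounce: vy ← 0.73·13.887 = 10.137
Arc 4: start y=0.000, vy=10.137 → t=2.067, apex=5.238, x_land=101.479, impact vy=-10.137
  bounce: vy ← 0.73·10.137 = 7.400
Arc 5: start y=0.000, vy=7.400 → t=1.509, apex=2.791, x_land=113.005, impact vy=-7.400
  bounce: vy ← 0.73·7.400 = 5.402
Arc 6: start y=0.000, vy=5.402 → t=1.101, apex=1.487, x_land=121.420, impact vy=-5.402
  bounce: vy ← 0.73·5.402 = 3.944
Arc 7: start y=0.000, vy=3.944 → t=0.804, apex=0.793, x_land=127.562, impact vy=-3.944
  bounce: vy ← 0.73·3.944 = 2.879

1 4.506 34.610 34.430
2 3.878 18.444 64.059
3 2.831 9.829 85.689
4 2.067 5.238 101.479
5 1.509 2.791 113.005
6 1.101 1.487 121.420
7 0.804 0.793 127.562
final: 127.562 2.879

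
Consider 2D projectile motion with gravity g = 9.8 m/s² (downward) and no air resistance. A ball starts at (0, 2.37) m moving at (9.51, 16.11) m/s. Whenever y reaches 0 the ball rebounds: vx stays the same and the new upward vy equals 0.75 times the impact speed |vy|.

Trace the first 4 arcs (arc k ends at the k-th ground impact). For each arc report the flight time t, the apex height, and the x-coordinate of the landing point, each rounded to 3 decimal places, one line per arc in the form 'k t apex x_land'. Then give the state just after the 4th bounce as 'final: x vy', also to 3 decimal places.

1 3.429 15.611 32.608
2 2.677 8.781 58.070
3 2.008 4.940 77.167
4 1.506 2.778 91.489
final: 91.489 5.535

Arc 1: start y=2.370, vy=16.110 → t=3.429, apex=15.611, x_land=32.608, impact vy=-17.492
  bounce: vy ← 0.75·17.492 = 13.119
Arc 2: start y=0.000, vy=13.119 → t=2.677, apex=8.781, x_land=58.070, impact vy=-13.119
  bounce: vy ← 0.75·13.119 = 9.839
Arc 3: start y=0.000, vy=9.839 → t=2.008, apex=4.940, x_land=77.167, impact vy=-9.839
  bounce: vy ← 0.75·9.839 = 7.380
Arc 4: start y=0.000, vy=7.380 → t=1.506, apex=2.778, x_land=91.489, impact vy=-7.380
  bounce: vy ← 0.75·7.380 = 5.535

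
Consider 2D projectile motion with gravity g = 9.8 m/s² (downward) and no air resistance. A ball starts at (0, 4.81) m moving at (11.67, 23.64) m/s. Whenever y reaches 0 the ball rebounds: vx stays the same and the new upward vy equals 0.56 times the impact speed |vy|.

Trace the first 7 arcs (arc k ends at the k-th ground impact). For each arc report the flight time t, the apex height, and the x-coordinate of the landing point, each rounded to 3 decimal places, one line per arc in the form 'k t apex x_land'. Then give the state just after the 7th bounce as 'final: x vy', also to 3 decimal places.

1 5.020 33.323 58.584
2 2.921 10.450 92.669
3 1.636 3.277 111.756
4 0.916 1.028 122.445
5 0.513 0.322 128.431
6 0.287 0.101 131.783
7 0.161 0.032 133.660
final: 133.660 0.441

Arc 1: start y=4.810, vy=23.640 → t=5.020, apex=33.323, x_land=58.584, impact vy=-25.556
  bounce: vy ← 0.56·25.556 = 14.312
Arc 2: start y=0.000, vy=14.312 → t=2.921, apex=10.450, x_land=92.669, impact vy=-14.312
  bounce: vy ← 0.56·14.312 = 8.014
Arc 3: start y=0.000, vy=8.014 → t=1.636, apex=3.277, x_land=111.756, impact vy=-8.014
  bounce: vy ← 0.56·8.014 = 4.488
Arc 4: start y=0.000, vy=4.488 → t=0.916, apex=1.028, x_land=122.445, impact vy=-4.488
  bounce: vy ← 0.56·4.488 = 2.513
Arc 5: start y=0.000, vy=2.513 → t=0.513, apex=0.322, x_land=128.431, impact vy=-2.513
  bounce: vy ← 0.56·2.513 = 1.407
Arc 6: start y=0.000, vy=1.407 → t=0.287, apex=0.101, x_land=131.783, impact vy=-1.407
  bounce: vy ← 0.56·1.407 = 0.788
Arc 7: start y=0.000, vy=0.788 → t=0.161, apex=0.032, x_land=133.660, impact vy=-0.788
  bounce: vy ← 0.56·0.788 = 0.441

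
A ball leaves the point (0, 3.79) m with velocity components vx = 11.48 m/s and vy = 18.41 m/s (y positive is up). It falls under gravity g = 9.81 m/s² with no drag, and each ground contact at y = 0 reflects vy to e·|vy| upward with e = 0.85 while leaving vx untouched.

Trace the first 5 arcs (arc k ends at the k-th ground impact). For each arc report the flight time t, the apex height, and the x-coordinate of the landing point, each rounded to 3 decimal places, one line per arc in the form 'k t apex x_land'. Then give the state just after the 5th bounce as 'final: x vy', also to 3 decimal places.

1 3.949 21.065 45.334
2 3.523 15.219 85.778
3 2.995 10.996 120.155
4 2.545 7.945 149.375
5 2.164 5.740 174.212
final: 174.212 9.020

Arc 1: start y=3.790, vy=18.410 → t=3.949, apex=21.065, x_land=45.334, impact vy=-20.329
  bounce: vy ← 0.85·20.329 = 17.280
Arc 2: start y=0.000, vy=17.280 → t=3.523, apex=15.219, x_land=85.778, impact vy=-17.280
  bounce: vy ← 0.85·17.280 = 14.688
Arc 3: start y=0.000, vy=14.688 → t=2.995, apex=10.996, x_land=120.155, impact vy=-14.688
  bounce: vy ← 0.85·14.688 = 12.485
Arc 4: start y=0.000, vy=12.485 → t=2.545, apex=7.945, x_land=149.375, impact vy=-12.485
  bounce: vy ← 0.85·12.485 = 10.612
Arc 5: start y=0.000, vy=10.612 → t=2.164, apex=5.740, x_land=174.212, impact vy=-10.612
  bounce: vy ← 0.85·10.612 = 9.020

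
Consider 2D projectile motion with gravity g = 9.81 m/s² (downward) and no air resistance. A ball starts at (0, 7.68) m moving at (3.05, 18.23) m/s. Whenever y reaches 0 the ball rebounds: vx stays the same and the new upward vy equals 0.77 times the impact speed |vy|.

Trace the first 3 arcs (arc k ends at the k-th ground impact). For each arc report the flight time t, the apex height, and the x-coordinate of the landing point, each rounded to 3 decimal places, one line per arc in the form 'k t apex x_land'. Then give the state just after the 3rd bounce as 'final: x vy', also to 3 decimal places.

Arc 1: start y=7.680, vy=18.230 → t=4.099, apex=24.618, x_land=12.501, impact vy=-21.978
  bounce: vy ← 0.77·21.978 = 16.923
Arc 2: start y=0.000, vy=16.923 → t=3.450, apex=14.596, x_land=23.024, impact vy=-16.923
  bounce: vy ← 0.77·16.923 = 13.031
Arc 3: start y=0.000, vy=13.031 → t=2.657, apex=8.654, x_land=31.126, impact vy=-13.031
  bounce: vy ← 0.77·13.031 = 10.033

1 4.099 24.618 12.501
2 3.450 14.596 23.024
3 2.657 8.654 31.126
final: 31.126 10.033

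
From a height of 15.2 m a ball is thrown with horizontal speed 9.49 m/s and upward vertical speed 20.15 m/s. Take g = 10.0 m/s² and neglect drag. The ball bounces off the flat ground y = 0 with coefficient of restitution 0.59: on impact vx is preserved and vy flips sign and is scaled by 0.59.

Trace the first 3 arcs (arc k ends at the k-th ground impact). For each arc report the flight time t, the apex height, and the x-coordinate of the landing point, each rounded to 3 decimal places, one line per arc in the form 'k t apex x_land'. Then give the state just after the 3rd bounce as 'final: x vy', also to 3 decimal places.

1 4.680 35.501 44.410
2 3.144 12.358 74.249
3 1.855 4.302 91.854
final: 91.854 5.473

Arc 1: start y=15.200, vy=20.150 → t=4.680, apex=35.501, x_land=44.410, impact vy=-26.646
  bounce: vy ← 0.59·26.646 = 15.721
Arc 2: start y=0.000, vy=15.721 → t=3.144, apex=12.358, x_land=74.249, impact vy=-15.721
  bounce: vy ← 0.59·15.721 = 9.276
Arc 3: start y=0.000, vy=9.276 → t=1.855, apex=4.302, x_land=91.854, impact vy=-9.276
  bounce: vy ← 0.59·9.276 = 5.473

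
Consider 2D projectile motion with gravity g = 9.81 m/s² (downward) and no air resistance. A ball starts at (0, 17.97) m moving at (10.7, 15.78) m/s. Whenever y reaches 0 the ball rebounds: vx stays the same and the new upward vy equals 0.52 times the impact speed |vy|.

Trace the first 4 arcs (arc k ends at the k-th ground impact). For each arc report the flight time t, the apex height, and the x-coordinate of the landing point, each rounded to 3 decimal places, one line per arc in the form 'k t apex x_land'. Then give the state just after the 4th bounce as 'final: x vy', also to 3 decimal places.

1 4.109 30.662 43.964
2 2.600 8.291 71.786
3 1.352 2.242 86.254
4 0.703 0.606 93.777
final: 93.777 1.793

Arc 1: start y=17.970, vy=15.780 → t=4.109, apex=30.662, x_land=43.964, impact vy=-24.527
  bounce: vy ← 0.52·24.527 = 12.754
Arc 2: start y=0.000, vy=12.754 → t=2.600, apex=8.291, x_land=71.786, impact vy=-12.754
  bounce: vy ← 0.52·12.754 = 6.632
Arc 3: start y=0.000, vy=6.632 → t=1.352, apex=2.242, x_land=86.254, impact vy=-6.632
  bounce: vy ← 0.52·6.632 = 3.449
Arc 4: start y=0.000, vy=3.449 → t=0.703, apex=0.606, x_land=93.777, impact vy=-3.449
  bounce: vy ← 0.52·3.449 = 1.793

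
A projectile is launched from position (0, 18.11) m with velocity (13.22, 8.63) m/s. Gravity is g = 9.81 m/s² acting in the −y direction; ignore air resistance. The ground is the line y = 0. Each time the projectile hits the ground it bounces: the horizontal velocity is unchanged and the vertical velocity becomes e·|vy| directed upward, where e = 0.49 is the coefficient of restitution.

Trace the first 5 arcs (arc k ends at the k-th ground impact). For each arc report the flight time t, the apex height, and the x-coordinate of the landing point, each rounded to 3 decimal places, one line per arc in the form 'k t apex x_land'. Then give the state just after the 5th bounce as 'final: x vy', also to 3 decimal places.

Arc 1: start y=18.110, vy=8.630 → t=2.993, apex=21.906, x_land=39.568, impact vy=-20.732
  bounce: vy ← 0.49·20.732 = 10.158
Arc 2: start y=0.000, vy=10.158 → t=2.071, apex=5.260, x_land=66.947, impact vy=-10.158
  bounce: vy ← 0.49·10.158 = 4.978
Arc 3: start y=0.000, vy=4.978 → t=1.015, apex=1.263, x_land=80.363, impact vy=-4.978
  bounce: vy ← 0.49·4.978 = 2.439
Arc 4: start y=0.000, vy=2.439 → t=0.497, apex=0.303, x_land=86.936, impact vy=-2.439
  bounce: vy ← 0.49·2.439 = 1.195
Arc 5: start y=0.000, vy=1.195 → t=0.244, apex=0.073, x_land=90.157, impact vy=-1.195
  bounce: vy ← 0.49·1.195 = 0.586

1 2.993 21.906 39.568
2 2.071 5.260 66.947
3 1.015 1.263 80.363
4 0.497 0.303 86.936
5 0.244 0.073 90.157
final: 90.157 0.586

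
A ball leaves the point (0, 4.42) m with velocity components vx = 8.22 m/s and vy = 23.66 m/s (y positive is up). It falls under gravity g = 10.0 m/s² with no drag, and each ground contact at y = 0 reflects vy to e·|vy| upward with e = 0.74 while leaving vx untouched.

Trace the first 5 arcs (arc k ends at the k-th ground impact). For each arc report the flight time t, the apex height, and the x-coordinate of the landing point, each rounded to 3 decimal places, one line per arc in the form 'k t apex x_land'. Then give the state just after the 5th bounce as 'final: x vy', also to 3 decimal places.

Arc 1: start y=4.420, vy=23.660 → t=4.912, apex=32.410, x_land=40.376, impact vy=-25.460
  bounce: vy ← 0.74·25.460 = 18.840
Arc 2: start y=0.000, vy=18.840 → t=3.768, apex=17.748, x_land=71.350, impact vy=-18.840
  bounce: vy ← 0.74·18.840 = 13.942
Arc 3: start y=0.000, vy=13.942 → t=2.788, apex=9.719, x_land=94.270, impact vy=-13.942
  bounce: vy ← 0.74·13.942 = 10.317
Arc 4: start y=0.000, vy=10.317 → t=2.063, apex=5.322, x_land=111.231, impact vy=-10.317
  bounce: vy ← 0.74·10.317 = 7.634
Arc 5: start y=0.000, vy=7.634 → t=1.527, apex=2.914, x_land=123.782, impact vy=-7.634
  bounce: vy ← 0.74·7.634 = 5.650

1 4.912 32.410 40.376
2 3.768 17.748 71.350
3 2.788 9.719 94.270
4 2.063 5.322 111.231
5 1.527 2.914 123.782
final: 123.782 5.650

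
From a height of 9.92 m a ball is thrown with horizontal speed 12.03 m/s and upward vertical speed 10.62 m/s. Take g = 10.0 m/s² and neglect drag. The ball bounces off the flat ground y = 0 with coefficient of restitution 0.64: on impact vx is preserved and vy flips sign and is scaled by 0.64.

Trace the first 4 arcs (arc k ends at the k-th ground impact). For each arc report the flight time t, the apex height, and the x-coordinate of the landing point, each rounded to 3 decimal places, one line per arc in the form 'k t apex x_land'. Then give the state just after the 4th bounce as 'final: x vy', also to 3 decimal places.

Arc 1: start y=9.920, vy=10.620 → t=2.826, apex=15.559, x_land=33.997, impact vy=-17.640
  bounce: vy ← 0.64·17.640 = 11.290
Arc 2: start y=0.000, vy=11.290 → t=2.258, apex=6.373, x_land=61.161, impact vy=-11.290
  bounce: vy ← 0.64·11.290 = 7.226
Arc 3: start y=0.000, vy=7.226 → t=1.445, apex=2.610, x_land=78.545, impact vy=-7.226
  bounce: vy ← 0.64·7.226 = 4.624
Arc 4: start y=0.000, vy=4.624 → t=0.925, apex=1.069, x_land=89.671, impact vy=-4.624
  bounce: vy ← 0.64·4.624 = 2.960

1 2.826 15.559 33.997
2 2.258 6.373 61.161
3 1.445 2.610 78.545
4 0.925 1.069 89.671
final: 89.671 2.960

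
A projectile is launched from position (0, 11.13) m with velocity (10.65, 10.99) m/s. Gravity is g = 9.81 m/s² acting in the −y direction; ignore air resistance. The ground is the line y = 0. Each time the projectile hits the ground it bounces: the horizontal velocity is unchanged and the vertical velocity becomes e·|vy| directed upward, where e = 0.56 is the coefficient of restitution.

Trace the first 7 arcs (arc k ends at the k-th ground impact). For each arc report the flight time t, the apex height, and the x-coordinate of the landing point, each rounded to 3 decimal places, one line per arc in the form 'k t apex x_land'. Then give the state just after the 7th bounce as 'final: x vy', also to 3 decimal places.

1 2.998 17.286 31.924
2 2.103 5.421 54.316
3 1.177 1.700 66.856
4 0.659 0.533 73.878
5 0.369 0.167 77.810
6 0.207 0.052 80.012
7 0.116 0.016 81.246
final: 81.246 0.318

Arc 1: start y=11.130, vy=10.990 → t=2.998, apex=17.286, x_land=31.924, impact vy=-18.416
  bounce: vy ← 0.56·18.416 = 10.313
Arc 2: start y=0.000, vy=10.313 → t=2.103, apex=5.421, x_land=54.316, impact vy=-10.313
  bounce: vy ← 0.56·10.313 = 5.775
Arc 3: start y=0.000, vy=5.775 → t=1.177, apex=1.700, x_land=66.856, impact vy=-5.775
  bounce: vy ← 0.56·5.775 = 3.234
Arc 4: start y=0.000, vy=3.234 → t=0.659, apex=0.533, x_land=73.878, impact vy=-3.234
  bounce: vy ← 0.56·3.234 = 1.811
Arc 5: start y=0.000, vy=1.811 → t=0.369, apex=0.167, x_land=77.810, impact vy=-1.811
  bounce: vy ← 0.56·1.811 = 1.014
Arc 6: start y=0.000, vy=1.014 → t=0.207, apex=0.052, x_land=80.012, impact vy=-1.014
  bounce: vy ← 0.56·1.014 = 0.568
Arc 7: start y=0.000, vy=0.568 → t=0.116, apex=0.016, x_land=81.246, impact vy=-0.568
  bounce: vy ← 0.56·0.568 = 0.318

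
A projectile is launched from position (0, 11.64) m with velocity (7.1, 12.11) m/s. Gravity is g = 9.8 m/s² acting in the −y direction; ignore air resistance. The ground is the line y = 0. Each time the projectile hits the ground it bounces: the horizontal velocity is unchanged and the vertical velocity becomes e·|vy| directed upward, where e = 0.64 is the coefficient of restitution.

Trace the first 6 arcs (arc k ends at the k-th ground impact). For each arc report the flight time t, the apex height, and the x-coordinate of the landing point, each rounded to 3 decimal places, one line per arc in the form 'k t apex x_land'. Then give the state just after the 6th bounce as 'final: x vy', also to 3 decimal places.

1 3.211 19.122 22.799
2 2.529 7.832 40.753
3 1.618 3.208 52.243
4 1.036 1.314 59.596
5 0.663 0.538 64.302
6 0.424 0.220 67.314
final: 67.314 1.330

Arc 1: start y=11.640, vy=12.110 → t=3.211, apex=19.122, x_land=22.799, impact vy=-19.360
  bounce: vy ← 0.64·19.360 = 12.390
Arc 2: start y=0.000, vy=12.390 → t=2.529, apex=7.832, x_land=40.753, impact vy=-12.390
  bounce: vy ← 0.64·12.390 = 7.930
Arc 3: start y=0.000, vy=7.930 → t=1.618, apex=3.208, x_land=52.243, impact vy=-7.930
  bounce: vy ← 0.64·7.930 = 5.075
Arc 4: start y=0.000, vy=5.075 → t=1.036, apex=1.314, x_land=59.596, impact vy=-5.075
  bounce: vy ← 0.64·5.075 = 3.248
Arc 5: start y=0.000, vy=3.248 → t=0.663, apex=0.538, x_land=64.302, impact vy=-3.248
  bounce: vy ← 0.64·3.248 = 2.079
Arc 6: start y=0.000, vy=2.079 → t=0.424, apex=0.220, x_land=67.314, impact vy=-2.079
  bounce: vy ← 0.64·2.079 = 1.330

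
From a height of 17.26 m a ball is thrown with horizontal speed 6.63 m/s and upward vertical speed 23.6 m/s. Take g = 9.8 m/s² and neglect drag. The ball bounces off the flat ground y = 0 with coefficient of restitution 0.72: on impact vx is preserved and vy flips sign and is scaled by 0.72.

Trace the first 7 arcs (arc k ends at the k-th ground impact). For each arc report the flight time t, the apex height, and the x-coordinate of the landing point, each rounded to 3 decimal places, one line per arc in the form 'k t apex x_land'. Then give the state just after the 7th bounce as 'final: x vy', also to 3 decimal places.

Arc 1: start y=17.260, vy=23.600 → t=5.461, apex=45.676, x_land=36.208, impact vy=-29.921
  bounce: vy ← 0.72·29.921 = 21.543
Arc 2: start y=0.000, vy=21.543 → t=4.397, apex=23.679, x_land=65.357, impact vy=-21.543
  bounce: vy ← 0.72·21.543 = 15.511
Arc 3: start y=0.000, vy=15.511 → t=3.166, apex=12.275, x_land=86.345, impact vy=-15.511
  bounce: vy ← 0.72·15.511 = 11.168
Arc 4: start y=0.000, vy=11.168 → t=2.279, apex=6.363, x_land=101.456, impact vy=-11.168
  bounce: vy ← 0.72·11.168 = 8.041
Arc 5: start y=0.000, vy=8.041 → t=1.641, apex=3.299, x_land=112.335, impact vy=-8.041
  bounce: vy ← 0.72·8.041 = 5.789
Arc 6: start y=0.000, vy=5.789 → t=1.182, apex=1.710, x_land=120.169, impact vy=-5.789
  bounce: vy ← 0.72·5.789 = 4.168
Arc 7: start y=0.000, vy=4.168 → t=0.851, apex=0.887, x_land=125.809, impact vy=-4.168
  bounce: vy ← 0.72·4.168 = 3.001

1 5.461 45.676 36.208
2 4.397 23.679 65.357
3 3.166 12.275 86.345
4 2.279 6.363 101.456
5 1.641 3.299 112.335
6 1.182 1.710 120.169
7 0.851 0.887 125.809
final: 125.809 3.001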